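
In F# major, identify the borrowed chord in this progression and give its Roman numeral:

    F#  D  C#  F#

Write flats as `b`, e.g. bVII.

The diatonic triads in F# major are F#, G#m, A#m, B, C#, D#m, E#dim. Of the given chords, F# and C# are diatonic. D (D–F#–A) is not: scale degree 6 in F# major carries D#m (vi). In F# minor the chord on that degree is D, so here it functions as bVI, borrowed from the parallel minor.

bVI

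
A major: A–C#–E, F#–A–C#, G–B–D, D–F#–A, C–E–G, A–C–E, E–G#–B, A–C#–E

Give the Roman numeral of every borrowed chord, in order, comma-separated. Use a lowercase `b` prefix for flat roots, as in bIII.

A major has the diatonic set A, Bm, C#m, D, E, F#m, G#dim. A–C#–E = A, F#–A–C# = F#m, D–F#–A = D and E–G#–B = E all belong to that set. But G–B–D is foreign: the diatonic vii° on degree 7 is G#dim, whereas G comes from A minor. It is labeled bVII. C–E–G is not: scale degree 3 in A major carries C#m (iii). In A minor the chord on that degree is C, so here it functions as bIII, borrowed from the parallel minor. But A–C–E is foreign: the diatonic I on degree 1 is A, whereas Am comes from A minor. It is labeled i.

bVII, bIII, i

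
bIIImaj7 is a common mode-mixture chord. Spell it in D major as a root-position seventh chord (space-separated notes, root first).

bIIImaj7 is built on the lowered scale degree 3. In D major degree 3 is F#; lowered it becomes F. Stacking thirds in D minor on F gives F–A–C–E.

F A C E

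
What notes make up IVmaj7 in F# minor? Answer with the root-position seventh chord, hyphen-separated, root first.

The root, B, is scale degree 4 — the same note in F# minor and F# major; only the chord quality changes. Building the major-seventh chord from the parallel major on B: B–D#–F#–A#.

B-D#-F#-A#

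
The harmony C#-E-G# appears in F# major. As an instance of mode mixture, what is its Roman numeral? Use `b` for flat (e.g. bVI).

v

The root C# is the diatonic 5th degree of F# major; the borrowing shows in the chord quality. Diatonically F# major has C# (V) on that degree; C#–E–G# is instead the minor chord native to F# minor, so it takes the label v.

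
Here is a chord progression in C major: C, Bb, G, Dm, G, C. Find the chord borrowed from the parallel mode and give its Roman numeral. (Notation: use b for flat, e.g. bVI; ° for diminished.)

C major has the diatonic set C, Dm, Em, F, G, Am, Bdim. Of the given chords, C, G and Dm are diatonic. Bb (Bb–D–F) is not: scale degree 7 in C major carries Bdim (vii°). In C minor the chord on that degree is Bb, so here it functions as bVII, borrowed from the parallel minor.

bVII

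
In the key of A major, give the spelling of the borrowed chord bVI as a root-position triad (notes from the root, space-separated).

F A C

Scale degree 6 in A major is F#. bVI uses the lowered form, F, taken from A minor. Stacking thirds in A minor on F gives F–A–C.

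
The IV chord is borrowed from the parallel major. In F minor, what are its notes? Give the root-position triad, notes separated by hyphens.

The root, Bb, is scale degree 4 — the same note in F minor and F major; only the chord quality changes. Building the major chord from the parallel major on Bb: Bb–D–F.

Bb-D-F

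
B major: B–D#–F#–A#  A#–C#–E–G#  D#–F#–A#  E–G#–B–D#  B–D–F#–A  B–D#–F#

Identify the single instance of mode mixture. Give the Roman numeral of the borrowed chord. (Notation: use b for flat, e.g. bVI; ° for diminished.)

The diatonic triads in B major are B, C#m, D#m, E, F#, G#m, A#dim. B–D#–F#–A# = Bmaj7, A#–C#–E–G# = A#m7b5, D#–F#–A# = D#m, E–G#–B–D# = Emaj7 and B–D#–F# = B are all diatonic. B–D–F#–A doesn't fit — on degree 1 B major would have B (I). Bm7 is the degree-1 chord of B minor, so it is the borrowed i7.

i7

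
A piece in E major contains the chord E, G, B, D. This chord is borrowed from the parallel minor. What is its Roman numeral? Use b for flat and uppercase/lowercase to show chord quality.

The root E is the diatonic 1st degree of E major; the borrowing shows in the chord quality. Diatonically E major has E (I) on that degree; E–G–B–D is instead the minor-seventh chord native to E minor, so it takes the label i7.

i7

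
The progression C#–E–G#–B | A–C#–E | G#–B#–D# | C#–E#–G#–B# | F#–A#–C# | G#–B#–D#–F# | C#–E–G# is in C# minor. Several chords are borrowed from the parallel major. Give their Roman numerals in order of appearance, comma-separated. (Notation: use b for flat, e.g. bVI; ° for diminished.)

Imaj7, IV

C# minor has the diatonic set C#m, D#dim, E, F#m, G#, A, B (with V from harmonic minor). C#–E–G#–B = C#m7, A–C#–E = A, G#–B#–D# = G#, G#–B#–D#–F# = G#7 and C#–E–G# = C#m all belong to that set. C#–E#–G#–B# doesn't fit — on degree 1 C# minor would have C#m (i). C#maj7 is the degree-1 chord of C# major, so it is the borrowed Imaj7. F#–A#–C# is not: scale degree 4 in C# minor carries F#m (iv). In C# major the chord on that degree is F#, so here it functions as IV, borrowed from the parallel major.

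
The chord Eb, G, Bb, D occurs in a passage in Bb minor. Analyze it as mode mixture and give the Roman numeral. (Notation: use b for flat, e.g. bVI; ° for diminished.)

IVmaj7

The root Eb is the diatonic 4th degree of Bb minor; the borrowing shows in the chord quality. The diatonic chord on degree 4 would be Ebm (iv), but Eb–G–Bb–D is the major-seventh chord from Bb major. As a borrowed chord it is labeled IVmaj7.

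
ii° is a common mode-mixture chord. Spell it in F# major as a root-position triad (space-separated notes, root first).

The root, G#, is scale degree 2 — the same note in F# major and F# minor; only the chord quality changes. Building the diminished chord from the parallel minor on G#: G#–B–D.

G# B D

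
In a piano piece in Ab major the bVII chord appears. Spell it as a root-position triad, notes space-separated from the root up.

Gb Bb Db

bVII is built on the lowered scale degree 7. In Ab major degree 7 is G; lowered it becomes Gb. Building the major chord from the parallel minor on Gb: Gb–Bb–Db.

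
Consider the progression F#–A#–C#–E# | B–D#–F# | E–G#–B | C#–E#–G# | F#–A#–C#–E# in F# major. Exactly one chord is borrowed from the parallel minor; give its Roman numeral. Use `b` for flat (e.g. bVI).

The diatonic triads in F# major are F#, G#m, A#m, B, C#, D#m, E#dim. F#–A#–C#–E# = F#maj7, B–D#–F# = B and C#–E#–G# = C# are all diatonic. E–G#–B is not: scale degree 7 in F# major carries E#dim (vii°). In F# minor the chord on that degree is E, so here it functions as bVII, borrowed from the parallel minor.

bVII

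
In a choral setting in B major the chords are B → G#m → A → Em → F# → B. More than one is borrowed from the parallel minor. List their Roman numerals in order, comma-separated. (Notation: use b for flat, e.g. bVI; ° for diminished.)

The diatonic triads in B major are B, C#m, D#m, E, F#, G#m, A#dim. B, G#m and F# all belong to that set. But A (A–C#–E) is foreign: the diatonic vii° on degree 7 is A#dim, whereas A comes from B minor. It is labeled bVII. Em (E–G–B) doesn't fit — on degree 4 B major would have E (IV). Em is the degree-4 chord of B minor, so it is the borrowed iv.

bVII, iv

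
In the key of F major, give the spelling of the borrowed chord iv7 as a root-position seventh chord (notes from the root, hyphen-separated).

The root, Bb, is scale degree 4 — the same note in F major and F minor; only the chord quality changes. Stacking thirds in F minor on Bb gives Bb–Db–F–Ab.

Bb-Db-F-Ab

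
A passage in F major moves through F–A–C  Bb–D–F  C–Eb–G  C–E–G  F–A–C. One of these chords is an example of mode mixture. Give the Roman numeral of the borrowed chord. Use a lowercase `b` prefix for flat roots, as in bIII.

F major has the diatonic set F, Gm, Am, Bb, C, Dm, Edim. F–A–C = F, Bb–D–F = Bb and C–E–G = C all belong to that set. C–Eb–G doesn't fit — on degree 5 F major would have C (V). Cm is the degree-5 chord of F minor, so it is the borrowed v.

v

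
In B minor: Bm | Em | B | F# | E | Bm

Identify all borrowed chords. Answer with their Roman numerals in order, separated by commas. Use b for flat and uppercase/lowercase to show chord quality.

The diatonic triads in B minor (with V from harmonic minor) are Bm, C#dim, D, Em, F#, G, A. Bm, Em and F# all belong to that set. But B (B–D#–F#) is foreign: the diatonic i on degree 1 is Bm, whereas B comes from B major. It is labeled I. E (E–G#–B) doesn't fit — on degree 4 B minor would have Em (iv). E is the degree-4 chord of B major, so it is the borrowed IV.

I, IV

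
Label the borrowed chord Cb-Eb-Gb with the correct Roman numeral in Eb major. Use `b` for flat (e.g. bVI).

The root Cb is the lowered 6th scale degree — diatonically Eb major has C there. The diatonic chord on degree 6 would be Cm (vi), but Cb–Eb–Gb is the major chord from Eb minor. As a borrowed chord it is labeled bVI.

bVI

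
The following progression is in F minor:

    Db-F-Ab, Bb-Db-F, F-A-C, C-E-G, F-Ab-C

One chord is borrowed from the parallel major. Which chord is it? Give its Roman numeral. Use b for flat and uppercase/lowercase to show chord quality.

I

F minor has the diatonic set Fm, Gdim, Ab, Bbm, C, Db, Eb (with V from harmonic minor). Db–F–Ab = Db, Bb–Db–F = Bbm, C–E–G = C and F–Ab–C = Fm all belong to that set. F–A–C is not: scale degree 1 in F minor carries Fm (i). In F major the chord on that degree is F, so here it functions as I, borrowed from the parallel major.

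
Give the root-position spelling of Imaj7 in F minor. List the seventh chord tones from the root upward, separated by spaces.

Imaj7 is built on scale degree 1, which is F in both F minor and its parallel. Building the major-seventh chord from the parallel major on F: F–A–C–E.

F A C E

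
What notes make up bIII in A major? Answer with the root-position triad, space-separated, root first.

C E G

bIII is built on the lowered scale degree 3. In A major degree 3 is C#; lowered it becomes C. Building the major chord from the parallel minor on C: C–E–G.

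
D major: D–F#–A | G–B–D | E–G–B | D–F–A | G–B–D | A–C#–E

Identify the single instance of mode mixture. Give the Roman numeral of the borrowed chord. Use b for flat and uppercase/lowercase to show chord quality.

In D major the diatonic chords are D, Em, F#m, G, A, Bm, C#dim. D–F#–A = D, G–B–D = G, E–G–B = Em and A–C#–E = A are all diatonic. But D–F–A is foreign: the diatonic I on degree 1 is D, whereas Dm comes from D minor. It is labeled i.

i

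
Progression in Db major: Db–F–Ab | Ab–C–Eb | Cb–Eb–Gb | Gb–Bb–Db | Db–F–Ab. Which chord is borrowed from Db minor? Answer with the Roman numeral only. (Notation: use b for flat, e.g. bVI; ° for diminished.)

bVII

Db major has the diatonic set Db, Ebm, Fm, Gb, Ab, Bbm, Cdim. Db–F–Ab = Db, Ab–C–Eb = Ab and Gb–Bb–Db = Gb all belong to that set. Cb–Eb–Gb is not: scale degree 7 in Db major carries Cdim (vii°). In Db minor the chord on that degree is Cb, so here it functions as bVII, borrowed from the parallel minor.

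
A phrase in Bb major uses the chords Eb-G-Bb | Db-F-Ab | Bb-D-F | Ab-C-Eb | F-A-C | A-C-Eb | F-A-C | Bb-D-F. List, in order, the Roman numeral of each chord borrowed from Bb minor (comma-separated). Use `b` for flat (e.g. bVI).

The diatonic triads in Bb major are Bb, Cm, Dm, Eb, F, Gm, Adim. Eb–G–Bb = Eb, Bb–D–F = Bb, F–A–C = F and A–C–Eb = Adim are all diatonic. Db–F–Ab doesn't fit — on degree 3 Bb major would have Dm (iii). Db is the degree-3 chord of Bb minor, so it is the borrowed bIII. Ab–C–Eb doesn't fit — on degree 7 Bb major would have Adim (vii°). Ab is the degree-7 chord of Bb minor, so it is the borrowed bVII.

bIII, bVII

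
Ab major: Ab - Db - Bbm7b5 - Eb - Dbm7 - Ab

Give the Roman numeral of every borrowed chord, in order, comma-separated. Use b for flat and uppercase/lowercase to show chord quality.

iiø7, iv7

The diatonic triads in Ab major are Ab, Bbm, Cm, Db, Eb, Fm, Gdim. Ab, Db and Eb all belong to that set. Bbm7b5 (Bb–Db–Fb–Ab) is not: scale degree 2 in Ab major carries Bbm (ii). In Ab minor the chord on that degree is Bbm7b5, so here it functions as iiø7, borrowed from the parallel minor. But Dbm7 (Db–Fb–Ab–Cb) is foreign: the diatonic IV on degree 4 is Db, whereas Dbm7 comes from Ab minor. It is labeled iv7.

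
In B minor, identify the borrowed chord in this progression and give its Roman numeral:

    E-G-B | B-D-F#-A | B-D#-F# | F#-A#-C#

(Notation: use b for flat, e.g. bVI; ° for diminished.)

B minor has the diatonic set Bm, C#dim, D, Em, F#, G, A (with V from harmonic minor). Of the given chords, E–G–B = Em, B–D–F#–A = Bm7 and F#–A#–C# = F# are diatonic. But B–D#–F# is foreign: the diatonic i on degree 1 is Bm, whereas B comes from B major. It is labeled I.

I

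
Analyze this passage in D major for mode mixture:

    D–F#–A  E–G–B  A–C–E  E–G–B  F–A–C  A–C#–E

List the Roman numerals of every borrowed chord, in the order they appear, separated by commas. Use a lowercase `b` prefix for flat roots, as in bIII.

v, bIII

The diatonic triads in D major are D, Em, F#m, G, A, Bm, C#dim. D–F#–A = D, E–G–B = Em and A–C#–E = A all belong to that set. A–C–E is not: scale degree 5 in D major carries A (V). In D minor the chord on that degree is Am, so here it functions as v, borrowed from the parallel minor. F–A–C doesn't fit — on degree 3 D major would have F#m (iii). F is the degree-3 chord of D minor, so it is the borrowed bIII.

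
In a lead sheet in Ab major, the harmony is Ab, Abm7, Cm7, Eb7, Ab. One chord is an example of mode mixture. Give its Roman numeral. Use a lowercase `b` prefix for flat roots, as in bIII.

In Ab major the diatonic chords are Ab, Bbm, Cm, Db, Eb, Fm, Gdim. Of the given chords, Ab, Cm7 and Eb7 are diatonic. Abm7 (Ab–Cb–Eb–Gb) doesn't fit — on degree 1 Ab major would have Ab (I). Abm7 is the degree-1 chord of Ab minor, so it is the borrowed i7.

i7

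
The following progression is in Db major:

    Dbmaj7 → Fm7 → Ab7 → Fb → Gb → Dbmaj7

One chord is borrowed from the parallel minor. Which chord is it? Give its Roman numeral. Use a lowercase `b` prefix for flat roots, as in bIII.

bIII

Db major has the diatonic set Db, Ebm, Fm, Gb, Ab, Bbm, Cdim. Dbmaj7, Fm7, Ab7 and Gb are all diatonic. Fb (Fb–Ab–Cb) is not: scale degree 3 in Db major carries Fm (iii). In Db minor the chord on that degree is Fb, so here it functions as bIII, borrowed from the parallel minor.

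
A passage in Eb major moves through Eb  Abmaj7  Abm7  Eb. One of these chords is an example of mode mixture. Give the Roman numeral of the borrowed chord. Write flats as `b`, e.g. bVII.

In Eb major the diatonic chords are Eb, Fm, Gm, Ab, Bb, Cm, Ddim. Eb and Abmaj7 are both diatonic. But Abm7 (Ab–Cb–Eb–Gb) is foreign: the diatonic IV on degree 4 is Ab, whereas Abm7 comes from Eb minor. It is labeled iv7.

iv7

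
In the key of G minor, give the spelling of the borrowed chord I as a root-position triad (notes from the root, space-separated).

The root, G, is scale degree 1 — the same note in G minor and G major; only the chord quality changes. Building the major chord from the parallel major on G: G–B–D.

G B D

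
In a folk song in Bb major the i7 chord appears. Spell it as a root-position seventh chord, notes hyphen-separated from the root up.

i7 is built on scale degree 1, which is Bb in both Bb major and its parallel. In Bb minor the chord on Bb is Bb–Db–F–Ab.

Bb-Db-F-Ab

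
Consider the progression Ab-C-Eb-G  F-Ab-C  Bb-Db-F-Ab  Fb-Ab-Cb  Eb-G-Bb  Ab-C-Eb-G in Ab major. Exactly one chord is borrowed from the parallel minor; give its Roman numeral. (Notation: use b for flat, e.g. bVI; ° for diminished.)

The diatonic triads in Ab major are Ab, Bbm, Cm, Db, Eb, Fm, Gdim. Of the given chords, Ab–C–Eb–G = Abmaj7, F–Ab–C = Fm, Bb–Db–F–Ab = Bbm7 and Eb–G–Bb = Eb are diatonic. But Fb–Ab–Cb is foreign: the diatonic vi on degree 6 is Fm, whereas Fb comes from Ab minor. It is labeled bVI.

bVI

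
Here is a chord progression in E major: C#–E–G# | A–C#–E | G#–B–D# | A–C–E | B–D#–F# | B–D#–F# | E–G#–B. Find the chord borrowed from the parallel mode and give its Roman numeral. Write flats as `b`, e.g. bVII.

iv

The diatonic triads in E major are E, F#m, G#m, A, B, C#m, D#dim. C#–E–G# = C#m, A–C#–E = A, G#–B–D# = G#m, B–D#–F# = B and E–G#–B = E are all diatonic. A–C–E is not: scale degree 4 in E major carries A (IV). In E minor the chord on that degree is Am, so here it functions as iv, borrowed from the parallel minor.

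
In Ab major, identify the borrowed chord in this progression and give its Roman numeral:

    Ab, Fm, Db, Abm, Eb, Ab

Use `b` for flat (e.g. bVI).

Ab major has the diatonic set Ab, Bbm, Cm, Db, Eb, Fm, Gdim. Ab, Fm, Db and Eb all belong to that set. Abm (Ab–Cb–Eb) is not: scale degree 1 in Ab major carries Ab (I). In Ab minor the chord on that degree is Abm, so here it functions as i, borrowed from the parallel minor.

i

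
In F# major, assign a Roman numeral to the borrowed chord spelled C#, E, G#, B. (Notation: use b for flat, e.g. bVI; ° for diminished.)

The root C# is the diatonic 5th degree of F# major; the borrowing shows in the chord quality. C#–E–G#–B is a minor-seventh chord — the form found in F# minor, not the diatonic V (C#). Borrowed into F# major it is written v7.

v7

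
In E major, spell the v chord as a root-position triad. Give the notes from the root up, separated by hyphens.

B-D-F#

The root, B, is scale degree 5 — the same note in E major and E minor; only the chord quality changes. Building the minor chord from the parallel minor on B: B–D–F#.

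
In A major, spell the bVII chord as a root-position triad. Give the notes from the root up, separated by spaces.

bVII is built on the lowered scale degree 7. In A major degree 7 is G#; lowered it becomes G. In A minor the chord on G is G–B–D.

G B D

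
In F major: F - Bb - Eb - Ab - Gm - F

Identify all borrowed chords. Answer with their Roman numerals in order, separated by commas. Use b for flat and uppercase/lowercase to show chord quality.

In F major the diatonic chords are F, Gm, Am, Bb, C, Dm, Edim. F, Bb and Gm are all diatonic. But Eb (Eb–G–Bb) is foreign: the diatonic vii° on degree 7 is Edim, whereas Eb comes from F minor. It is labeled bVII. Ab (Ab–C–Eb) is not: scale degree 3 in F major carries Am (iii). In F minor the chord on that degree is Ab, so here it functions as bIII, borrowed from the parallel minor.

bVII, bIII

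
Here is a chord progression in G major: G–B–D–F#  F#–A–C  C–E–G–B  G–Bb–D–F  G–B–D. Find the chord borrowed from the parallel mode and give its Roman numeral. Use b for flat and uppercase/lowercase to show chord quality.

i7

The diatonic triads in G major are G, Am, Bm, C, D, Em, F#dim. G–B–D–F# = Gmaj7, F#–A–C = F#dim, C–E–G–B = Cmaj7 and G–B–D = G are all diatonic. G–Bb–D–F doesn't fit — on degree 1 G major would have G (I). Gm7 is the degree-1 chord of G minor, so it is the borrowed i7.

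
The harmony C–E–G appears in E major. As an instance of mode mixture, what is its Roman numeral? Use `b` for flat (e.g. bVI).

bVI

In E major scale degree 6 is C#; C is its lowered form, from E minor. C–E–G is a major chord — the form found in E minor, not the diatonic vi (C#m). Borrowed into E major it is written bVI.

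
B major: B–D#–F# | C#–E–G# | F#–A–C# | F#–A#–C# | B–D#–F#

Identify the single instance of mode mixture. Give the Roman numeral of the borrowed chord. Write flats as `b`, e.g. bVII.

In B major the diatonic chords are B, C#m, D#m, E, F#, G#m, A#dim. Of the given chords, B–D#–F# = B, C#–E–G# = C#m and F#–A#–C# = F# are diatonic. F#–A–C# is not: scale degree 5 in B major carries F# (V). In B minor the chord on that degree is F#m, so here it functions as v, borrowed from the parallel minor.

v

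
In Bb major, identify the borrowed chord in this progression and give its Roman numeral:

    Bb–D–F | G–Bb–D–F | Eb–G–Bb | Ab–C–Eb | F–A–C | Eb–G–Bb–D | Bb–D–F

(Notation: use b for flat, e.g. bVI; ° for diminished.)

The diatonic triads in Bb major are Bb, Cm, Dm, Eb, F, Gm, Adim. Bb–D–F = Bb, G–Bb–D–F = Gm7, Eb–G–Bb = Eb, F–A–C = F and Eb–G–Bb–D = Ebmaj7 all belong to that set. Ab–C–Eb is not: scale degree 7 in Bb major carries Adim (vii°). In Bb minor the chord on that degree is Ab, so here it functions as bVII, borrowed from the parallel minor.

bVII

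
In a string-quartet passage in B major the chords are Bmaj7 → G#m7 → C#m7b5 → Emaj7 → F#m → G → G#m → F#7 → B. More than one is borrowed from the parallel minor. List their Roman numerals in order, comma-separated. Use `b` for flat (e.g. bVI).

iiø7, v, bVI

The diatonic triads in B major are B, C#m, D#m, E, F#, G#m, A#dim. Bmaj7, G#m7, Emaj7, G#m, F#7 and B are all diatonic. C#m7b5 (C#–E–G–B) is not: scale degree 2 in B major carries C#m (ii). In B minor the chord on that degree is C#m7b5, so here it functions as iiø7, borrowed from the parallel minor. F#m (F#–A–C#) is not: scale degree 5 in B major carries F# (V). In B minor the chord on that degree is F#m, so here it functions as v, borrowed from the parallel minor. G (G–B–D) doesn't fit — on degree 6 B major would have G#m (vi). G is the degree-6 chord of B minor, so it is the borrowed bVI.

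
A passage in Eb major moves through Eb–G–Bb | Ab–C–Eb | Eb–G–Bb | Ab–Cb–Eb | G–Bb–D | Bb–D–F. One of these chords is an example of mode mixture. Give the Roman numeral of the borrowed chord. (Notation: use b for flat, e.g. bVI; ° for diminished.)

The diatonic triads in Eb major are Eb, Fm, Gm, Ab, Bb, Cm, Ddim. Eb–G–Bb = Eb, Ab–C–Eb = Ab, G–Bb–D = Gm and Bb–D–F = Bb all belong to that set. Ab–Cb–Eb doesn't fit — on degree 4 Eb major would have Ab (IV). Abm is the degree-4 chord of Eb minor, so it is the borrowed iv.

iv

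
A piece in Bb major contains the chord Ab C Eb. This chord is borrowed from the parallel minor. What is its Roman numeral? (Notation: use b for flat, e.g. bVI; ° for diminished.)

In Bb major scale degree 7 is A; Ab is its lowered form, from Bb minor. Diatonically Bb major has Adim (vii°) on that degree; Ab–C–Eb is instead the major chord native to Bb minor, so it takes the label bVII.

bVII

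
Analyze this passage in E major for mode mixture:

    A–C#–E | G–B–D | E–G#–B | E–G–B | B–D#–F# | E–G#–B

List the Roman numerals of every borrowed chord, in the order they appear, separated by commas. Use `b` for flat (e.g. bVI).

bIII, i

E major has the diatonic set E, F#m, G#m, A, B, C#m, D#dim. A–C#–E = A, E–G#–B = E and B–D#–F# = B all belong to that set. G–B–D doesn't fit — on degree 3 E major would have G#m (iii). G is the degree-3 chord of E minor, so it is the borrowed bIII. But E–G–B is foreign: the diatonic I on degree 1 is E, whereas Em comes from E minor. It is labeled i.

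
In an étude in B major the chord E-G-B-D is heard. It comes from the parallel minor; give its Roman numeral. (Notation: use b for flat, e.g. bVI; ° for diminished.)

The root E is the diatonic 4th degree of B major; the borrowing shows in the chord quality. E–G–B–D is a minor-seventh chord — the form found in B minor, not the diatonic IV (E). Borrowed into B major it is written iv7.

iv7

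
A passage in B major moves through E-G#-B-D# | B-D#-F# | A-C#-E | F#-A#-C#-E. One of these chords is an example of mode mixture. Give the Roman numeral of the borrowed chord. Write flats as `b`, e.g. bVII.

In B major the diatonic chords are B, C#m, D#m, E, F#, G#m, A#dim. E–G#–B–D# = Emaj7, B–D#–F# = B and F#–A#–C#–E = F#7 are all diatonic. A–C#–E doesn't fit — on degree 7 B major would have A#dim (vii°). A is the degree-7 chord of B minor, so it is the borrowed bVII.

bVII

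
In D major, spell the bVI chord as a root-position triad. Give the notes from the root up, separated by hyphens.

Bb-D-F

The root of bVI is the lowered 6th degree: B becomes Bb. Building the major chord from the parallel minor on Bb: Bb–D–F.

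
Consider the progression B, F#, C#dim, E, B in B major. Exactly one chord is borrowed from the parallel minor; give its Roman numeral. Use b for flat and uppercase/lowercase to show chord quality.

ii°

The diatonic triads in B major are B, C#m, D#m, E, F#, G#m, A#dim. B, F# and E are all diatonic. C#dim (C#–E–G) is not: scale degree 2 in B major carries C#m (ii). In B minor the chord on that degree is C#dim, so here it functions as ii°, borrowed from the parallel minor.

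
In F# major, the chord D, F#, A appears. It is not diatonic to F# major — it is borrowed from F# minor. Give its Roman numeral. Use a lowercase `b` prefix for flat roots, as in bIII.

In F# major scale degree 6 is D#; D is its lowered form, from F# minor. D–F#–A is a major chord — the form found in F# minor, not the diatonic vi (D#m). Borrowed into F# major it is written bVI.

bVI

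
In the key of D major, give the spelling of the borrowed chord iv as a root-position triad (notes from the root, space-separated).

The root, G, is scale degree 4 — the same note in D major and D minor; only the chord quality changes. In D minor the chord on G is G–Bb–D.

G Bb D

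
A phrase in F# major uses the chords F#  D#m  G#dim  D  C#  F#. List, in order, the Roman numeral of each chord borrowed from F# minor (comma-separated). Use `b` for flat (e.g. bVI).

ii°, bVI

The diatonic triads in F# major are F#, G#m, A#m, B, C#, D#m, E#dim. F#, D#m and C# are all diatonic. G#dim (G#–B–D) doesn't fit — on degree 2 F# major would have G#m (ii). G#dim is the degree-2 chord of F# minor, so it is the borrowed ii°. But D (D–F#–A) is foreign: the diatonic vi on degree 6 is D#m, whereas D comes from F# minor. It is labeled bVI.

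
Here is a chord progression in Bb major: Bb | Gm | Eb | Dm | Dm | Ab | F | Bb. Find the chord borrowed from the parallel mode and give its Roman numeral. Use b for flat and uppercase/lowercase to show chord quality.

bVII

Bb major has the diatonic set Bb, Cm, Dm, Eb, F, Gm, Adim. Of the given chords, Bb, Gm, Eb, Dm and F are diatonic. Ab (Ab–C–Eb) doesn't fit — on degree 7 Bb major would have Adim (vii°). Ab is the degree-7 chord of Bb minor, so it is the borrowed bVII.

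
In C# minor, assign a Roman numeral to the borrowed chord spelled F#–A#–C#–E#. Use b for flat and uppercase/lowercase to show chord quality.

The root F# is the diatonic 4th degree of C# minor; the borrowing shows in the chord quality. The diatonic chord on degree 4 would be F#m (iv), but F#–A#–C#–E# is the major-seventh chord from C# major. As a borrowed chord it is labeled IVmaj7.

IVmaj7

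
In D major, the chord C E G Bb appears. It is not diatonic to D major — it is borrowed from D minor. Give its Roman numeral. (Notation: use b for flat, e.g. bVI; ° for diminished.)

In D major scale degree 7 is C#; C is its lowered form, from D minor. Diatonically D major has C#dim (vii°) on that degree; C–E–G–Bb is instead the dominant-seventh chord native to D minor, so it takes the label bVII7.

bVII7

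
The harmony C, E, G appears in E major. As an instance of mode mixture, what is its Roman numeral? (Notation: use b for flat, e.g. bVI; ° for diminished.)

bVI

C is the lowered form of scale degree 6 in E major (the diatonic degree 6 is C#). C–E–G is a major chord — the form found in E minor, not the diatonic vi (C#m). Borrowed into E major it is written bVI.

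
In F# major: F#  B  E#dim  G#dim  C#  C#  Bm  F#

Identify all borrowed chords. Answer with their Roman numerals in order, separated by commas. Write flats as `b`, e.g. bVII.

In F# major the diatonic chords are F#, G#m, A#m, B, C#, D#m, E#dim. F#, B, E#dim and C# all belong to that set. G#dim (G#–B–D) doesn't fit — on degree 2 F# major would have G#m (ii). G#dim is the degree-2 chord of F# minor, so it is the borrowed ii°. But Bm (B–D–F#) is foreign: the diatonic IV on degree 4 is B, whereas Bm comes from F# minor. It is labeled iv.

ii°, iv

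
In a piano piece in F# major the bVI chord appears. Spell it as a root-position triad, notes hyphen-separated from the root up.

The root of bVI is the lowered 6th degree: D# becomes D. In F# minor the chord on D is D–F#–A.

D-F#-A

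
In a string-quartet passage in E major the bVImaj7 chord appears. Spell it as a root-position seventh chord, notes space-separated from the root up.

C E G B

The root of bVImaj7 is the lowered 6th degree: C# becomes C. Building the major-seventh chord from the parallel minor on C: C–E–G–B.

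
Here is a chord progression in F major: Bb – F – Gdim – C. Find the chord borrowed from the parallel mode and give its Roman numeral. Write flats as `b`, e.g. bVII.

ii°

In F major the diatonic chords are F, Gm, Am, Bb, C, Dm, Edim. Of the given chords, Bb, F and C are diatonic. Gdim (G–Bb–Db) is not: scale degree 2 in F major carries Gm (ii). In F minor the chord on that degree is Gdim, so here it functions as ii°, borrowed from the parallel minor.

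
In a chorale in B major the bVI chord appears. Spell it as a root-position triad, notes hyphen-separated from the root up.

G-B-D

Scale degree 6 in B major is G#. bVI uses the lowered form, G, taken from B minor. In B minor the chord on G is G–B–D.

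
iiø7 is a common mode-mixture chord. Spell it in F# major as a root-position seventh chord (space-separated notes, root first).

The root, G#, is scale degree 2 — the same note in F# major and F# minor; only the chord quality changes. In F# minor the chord on G# is G#–B–D–F#.

G# B D F#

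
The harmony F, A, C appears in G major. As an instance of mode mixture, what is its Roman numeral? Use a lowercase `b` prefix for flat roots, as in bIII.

F is the lowered form of scale degree 7 in G major (the diatonic degree 7 is F#). F–A–C is a major chord — the form found in G minor, not the diatonic vii° (F#dim). Borrowed into G major it is written bVII.

bVII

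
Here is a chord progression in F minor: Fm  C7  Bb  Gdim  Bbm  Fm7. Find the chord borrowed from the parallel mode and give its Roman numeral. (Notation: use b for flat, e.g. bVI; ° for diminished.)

IV

In F minor (with V from harmonic minor) the diatonic chords are Fm, Gdim, Ab, Bbm, C, Db, Eb. Fm, C7, Gdim, Bbm and Fm7 are all diatonic. Bb (Bb–D–F) doesn't fit — on degree 4 F minor would have Bbm (iv). Bb is the degree-4 chord of F major, so it is the borrowed IV.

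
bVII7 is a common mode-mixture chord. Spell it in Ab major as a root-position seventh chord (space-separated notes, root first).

Gb Bb Db Fb

bVII7 is built on the lowered scale degree 7. In Ab major degree 7 is G; lowered it becomes Gb. Building the dominant-seventh chord from the parallel minor on Gb: Gb–Bb–Db–Fb.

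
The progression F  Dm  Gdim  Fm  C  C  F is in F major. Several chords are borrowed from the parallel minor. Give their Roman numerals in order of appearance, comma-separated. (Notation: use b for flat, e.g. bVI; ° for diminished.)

F major has the diatonic set F, Gm, Am, Bb, C, Dm, Edim. Of the given chords, F, Dm and C are diatonic. Gdim (G–Bb–Db) doesn't fit — on degree 2 F major would have Gm (ii). Gdim is the degree-2 chord of F minor, so it is the borrowed ii°. Fm (F–Ab–C) is not: scale degree 1 in F major carries F (I). In F minor the chord on that degree is Fm, so here it functions as i, borrowed from the parallel minor.

ii°, i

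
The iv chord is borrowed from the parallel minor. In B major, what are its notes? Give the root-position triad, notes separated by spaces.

iv is built on scale degree 4, which is E in both B major and its parallel. Building the minor chord from the parallel minor on E: E–G–B.

E G B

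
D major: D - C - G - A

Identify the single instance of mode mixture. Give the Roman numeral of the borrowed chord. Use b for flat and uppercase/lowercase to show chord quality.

bVII

In D major the diatonic chords are D, Em, F#m, G, A, Bm, C#dim. D, G and A all belong to that set. But C (C–E–G) is foreign: the diatonic vii° on degree 7 is C#dim, whereas C comes from D minor. It is labeled bVII.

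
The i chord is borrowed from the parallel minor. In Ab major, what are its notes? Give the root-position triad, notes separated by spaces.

The root, Ab, is scale degree 1 — the same note in Ab major and Ab minor; only the chord quality changes. In Ab minor the chord on Ab is Ab–Cb–Eb.

Ab Cb Eb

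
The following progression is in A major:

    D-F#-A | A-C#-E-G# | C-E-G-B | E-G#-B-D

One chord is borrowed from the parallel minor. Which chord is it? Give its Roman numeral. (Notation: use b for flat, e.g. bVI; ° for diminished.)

bIIImaj7

In A major the diatonic chords are A, Bm, C#m, D, E, F#m, G#dim. D–F#–A = D, A–C#–E–G# = Amaj7 and E–G#–B–D = E7 all belong to that set. C–E–G–B is not: scale degree 3 in A major carries C#m (iii). In A minor the chord on that degree is Cmaj7, so here it functions as bIIImaj7, borrowed from the parallel minor.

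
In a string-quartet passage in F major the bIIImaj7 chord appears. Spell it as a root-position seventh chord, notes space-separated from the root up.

Ab C Eb G

Scale degree 3 in F major is A. bIIImaj7 uses the lowered form, Ab, taken from F minor. Building the major-seventh chord from the parallel minor on Ab: Ab–C–Eb–G.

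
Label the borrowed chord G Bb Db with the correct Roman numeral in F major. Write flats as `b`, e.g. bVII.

G is scale degree 2 in F major. The diatonic chord on degree 2 would be Gm (ii), but G–Bb–Db is the diminished chord from F minor. As a borrowed chord it is labeled ii°.

ii°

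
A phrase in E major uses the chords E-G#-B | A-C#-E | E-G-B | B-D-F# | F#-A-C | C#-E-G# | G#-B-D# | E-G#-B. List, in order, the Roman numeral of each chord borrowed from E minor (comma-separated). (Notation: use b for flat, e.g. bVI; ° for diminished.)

i, v, ii°

In E major the diatonic chords are E, F#m, G#m, A, B, C#m, D#dim. Of the given chords, E–G#–B = E, A–C#–E = A, C#–E–G# = C#m and G#–B–D# = G#m are diatonic. But E–G–B is foreign: the diatonic I on degree 1 is E, whereas Em comes from E minor. It is labeled i. But B–D–F# is foreign: the diatonic V on degree 5 is B, whereas Bm comes from E minor. It is labeled v. F#–A–C is not: scale degree 2 in E major carries F#m (ii). In E minor the chord on that degree is F#dim, so here it functions as ii°, borrowed from the parallel minor.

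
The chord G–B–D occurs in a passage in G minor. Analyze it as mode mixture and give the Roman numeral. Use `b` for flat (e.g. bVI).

The root G is the diatonic 1st degree of G minor; the borrowing shows in the chord quality. Diatonically G minor has Gm (i) on that degree; G–B–D is instead the major chord native to G major, so it takes the label I.

I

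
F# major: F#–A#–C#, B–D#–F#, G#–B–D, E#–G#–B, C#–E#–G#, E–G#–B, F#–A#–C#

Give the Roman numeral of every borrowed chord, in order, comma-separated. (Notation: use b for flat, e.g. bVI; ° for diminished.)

ii°, bVII

In F# major the diatonic chords are F#, G#m, A#m, B, C#, D#m, E#dim. Of the given chords, F#–A#–C# = F#, B–D#–F# = B, E#–G#–B = E#dim and C#–E#–G# = C# are diatonic. G#–B–D is not: scale degree 2 in F# major carries G#m (ii). In F# minor the chord on that degree is G#dim, so here it functions as ii°, borrowed from the parallel minor. But E–G#–B is foreign: the diatonic vii° on degree 7 is E#dim, whereas E comes from F# minor. It is labeled bVII.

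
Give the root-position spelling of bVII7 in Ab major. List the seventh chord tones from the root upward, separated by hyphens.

Gb-Bb-Db-Fb

bVII7 is built on the lowered scale degree 7. In Ab major degree 7 is G; lowered it becomes Gb. Stacking thirds in Ab minor on Gb gives Gb–Bb–Db–Fb.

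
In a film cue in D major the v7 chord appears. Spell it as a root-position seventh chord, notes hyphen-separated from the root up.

The root, A, is scale degree 5 — the same note in D major and D minor; only the chord quality changes. In D minor the chord on A is A–C–E–G.

A-C-E-G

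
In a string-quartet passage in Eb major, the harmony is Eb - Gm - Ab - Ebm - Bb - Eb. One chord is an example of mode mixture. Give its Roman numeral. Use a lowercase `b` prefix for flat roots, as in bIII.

i

Eb major has the diatonic set Eb, Fm, Gm, Ab, Bb, Cm, Ddim. Eb, Gm, Ab and Bb all belong to that set. But Ebm (Eb–Gb–Bb) is foreign: the diatonic I on degree 1 is Eb, whereas Ebm comes from Eb minor. It is labeled i.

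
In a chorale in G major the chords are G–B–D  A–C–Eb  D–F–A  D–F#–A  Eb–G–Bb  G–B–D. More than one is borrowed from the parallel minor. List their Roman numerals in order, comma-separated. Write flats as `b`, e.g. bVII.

ii°, v, bVI

The diatonic triads in G major are G, Am, Bm, C, D, Em, F#dim. G–B–D = G and D–F#–A = D both belong to that set. But A–C–Eb is foreign: the diatonic ii on degree 2 is Am, whereas Adim comes from G minor. It is labeled ii°. But D–F–A is foreign: the diatonic V on degree 5 is D, whereas Dm comes from G minor. It is labeled v. Eb–G–Bb doesn't fit — on degree 6 G major would have Em (vi). Eb is the degree-6 chord of G minor, so it is the borrowed bVI.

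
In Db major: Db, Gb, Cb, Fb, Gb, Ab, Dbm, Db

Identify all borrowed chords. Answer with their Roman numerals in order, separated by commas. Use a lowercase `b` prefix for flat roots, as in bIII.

The diatonic triads in Db major are Db, Ebm, Fm, Gb, Ab, Bbm, Cdim. Of the given chords, Db, Gb and Ab are diatonic. Cb (Cb–Eb–Gb) doesn't fit — on degree 7 Db major would have Cdim (vii°). Cb is the degree-7 chord of Db minor, so it is the borrowed bVII. But Fb (Fb–Ab–Cb) is foreign: the diatonic iii on degree 3 is Fm, whereas Fb comes from Db minor. It is labeled bIII. But Dbm (Db–Fb–Ab) is foreign: the diatonic I on degree 1 is Db, whereas Dbm comes from Db minor. It is labeled i.

bVII, bIII, i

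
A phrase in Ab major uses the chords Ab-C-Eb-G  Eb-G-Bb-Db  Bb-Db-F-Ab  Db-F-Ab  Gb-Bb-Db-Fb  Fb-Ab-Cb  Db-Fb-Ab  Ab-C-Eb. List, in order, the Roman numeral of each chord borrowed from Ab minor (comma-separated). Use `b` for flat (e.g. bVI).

In Ab major the diatonic chords are Ab, Bbm, Cm, Db, Eb, Fm, Gdim. Ab–C–Eb–G = Abmaj7, Eb–G–Bb–Db = Eb7, Bb–Db–F–Ab = Bbm7, Db–F–Ab = Db and Ab–C–Eb = Ab are all diatonic. Gb–Bb–Db–Fb is not: scale degree 7 in Ab major carries Gdim (vii°). In Ab minor the chord on that degree is Gb7, so here it functions as bVII7, borrowed from the parallel minor. Fb–Ab–Cb doesn't fit — on degree 6 Ab major would have Fm (vi). Fb is the degree-6 chord of Ab minor, so it is the borrowed bVI. Db–Fb–Ab doesn't fit — on degree 4 Ab major would have Db (IV). Dbm is the degree-4 chord of Ab minor, so it is the borrowed iv.

bVII7, bVI, iv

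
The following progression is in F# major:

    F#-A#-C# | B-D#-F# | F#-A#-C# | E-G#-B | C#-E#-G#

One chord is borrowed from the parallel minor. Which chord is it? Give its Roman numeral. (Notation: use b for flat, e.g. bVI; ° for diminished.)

bVII

The diatonic triads in F# major are F#, G#m, A#m, B, C#, D#m, E#dim. F#–A#–C# = F#, B–D#–F# = B and C#–E#–G# = C# all belong to that set. E–G#–B doesn't fit — on degree 7 F# major would have E#dim (vii°). E is the degree-7 chord of F# minor, so it is the borrowed bVII.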